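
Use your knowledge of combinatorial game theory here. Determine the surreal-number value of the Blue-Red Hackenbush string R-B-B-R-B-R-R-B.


Edges (from ground): R-B-B-R-B-R-R-B
By Berlekamp's sign-expansion rule, a Blue-Red Hackenbush stalk has the value of the surreal number whose sign sequence is the edge sequence with B -> + and R -> -.
Sign sequence: -++-+--+
Trace the sign expansion in the surreal number tree, starting from 0:
Edge 1: R (sign -) -> bounds (-inf, 0), value = -1
Edge 2: B (sign +) -> bounds (-1, 0), value = -1/2
Edge 3: B (sign +) -> bounds (-1/2, 0), value = -1/4
Edge 4: R (sign -) -> bounds (-1/2, -1/4), value = -3/8
Edge 5: B (sign +) -> bounds (-3/8, -1/4), value = -5/16
Edge 6: R (sign -) -> bounds (-3/8, -5/16), value = -11/32
Edge 7: R (sign -) -> bounds (-3/8, -11/32), value = -23/64
Edge 8: B (sign +) -> bounds (-23/64, -11/32), value = -45/128
Game value = -45/128

-45/128


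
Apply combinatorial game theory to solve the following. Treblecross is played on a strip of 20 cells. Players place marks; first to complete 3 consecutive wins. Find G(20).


Treblecross: place X on empty cells; 3-in-a-row wins.
Playing within two cells of an existing X lets the opponent win at once, so sensible play treats the cells i-2..i+2 around each X as dead. The player left with no safe cell loses, so this is a normal-play take-away game on strips of safe cells.
Placing X at cell i (0-indexed) of a strip of k safe cells leaves independent strips of sizes max(0, i-2) and max(0, k-i-3). Hence G(k) = mex{ G(max(0,i-2)) XOR G(max(0,k-i-3)) : 0 <= i < k }, with G(0) = 0.
G(1): splits (0,0):0^0=0 -> mex({0}) = 1
G(2): splits (0,0):0^0=0 -> mex({0}) = 1
G(3): splits (0,0):0^0=0 -> mex({0}) = 1
G(4): splits (0,1):0^1=1 (0,0):0^0=0 -> mex({0, 1}) = 2
G(5): splits (0,2):0^1=1 (0,1):0^1=1 (0,0):0^0=0 -> mex({0, 1}) = 2
G(6) = mex({1}) = 0
G(7) = mex({0, 1, 2}) = 3
G(8) = mex({0, 1, 2}) = 3
G(9) = mex({0, 2}) = 1
G(10) = mex({0, 2, 3}) = 1
G(11) = mex({0, 3}) = 1
G(12) = mex({1, 3}) = 0
G(13) = mex({0, 1, 2, 3}) = 4
G(14) = mex({0, 1, 2}) = 3
G(15) = mex({0, 1, 2}) = 3
G(16) = mex({0, 1, 2, 4}) = 3
G(17) = mex({0, 1, 3, 4}) = 2
G(18) = mex({0, 1, 3, 4}) = 2
G(19) = mex({0, 1, 3, 5}) = 2
G(20) = mex({0, 1, 2, 3, 5}) = 4
Therefore G(20) = 4.

4


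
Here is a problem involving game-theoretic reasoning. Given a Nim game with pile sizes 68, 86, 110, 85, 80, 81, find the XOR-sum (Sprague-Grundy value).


We need the XOR (exclusive or) of all pile sizes.
After XOR-ing pile 1 (size 68): 0 XOR 68 = 68
After XOR-ing pile 2 (size 86): 68 XOR 86 = 18
After XOR-ing pile 3 (size 110): 18 XOR 110 = 124
After XOR-ing pile 4 (size 85): 124 XOR 85 = 41
After XOR-ing pile 5 (size 80): 41 XOR 80 = 121
After XOR-ing pile 6 (size 81): 121 XOR 81 = 40
The Nim-value of this position is 40.

40


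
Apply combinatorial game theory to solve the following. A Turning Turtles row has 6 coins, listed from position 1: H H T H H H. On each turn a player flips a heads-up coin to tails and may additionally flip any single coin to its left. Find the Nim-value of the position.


Coins: H H T H H H
Key fact: a single head at position k behaves exactly like a Nim heap of size k (turning it to T and optionally flipping a coin at j < k corresponds to moving the heap from k to j, or to 0), and heads combine as a disjunctive sum (two heads at the same place would cancel, matching j XOR j = 0). So the Nim-value is the XOR of the 1-indexed positions of the heads.
Face-up positions (1-indexed): [1, 2, 4, 5, 6]
XOR 0 with 1: 0 XOR 1 = 1
XOR 1 with 2: 1 XOR 2 = 3
XOR 3 with 4: 3 XOR 4 = 7
XOR 7 with 5: 7 XOR 5 = 2
XOR 2 with 6: 2 XOR 6 = 4
Nim-value = 4

4


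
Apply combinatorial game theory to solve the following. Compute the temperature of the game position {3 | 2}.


The game is {3 | 2}, a switch {a | b} with numbers a > b.
Cooling {a | b} by t gives {a - t | b + t}, which stops being hot when a - t = b + t, i.e. at t = (a - b)/2. So the temperature of a switch is (a - b)/2.
Temperature = (Left option - Right option) / 2
= (3 - (2)) / 2
= 1 / 2
= 1/2

1/2


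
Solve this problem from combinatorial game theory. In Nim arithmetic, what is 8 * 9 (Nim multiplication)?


Nim multiplication is bilinear over XOR: (u XOR v) * w = (u*w) XOR (v*w).
So we split each operand into its bit components and XOR the pairwise Nim products.
8 = 8 (as XOR of powers of 2).
9 = 1 + 8 (as XOR of powers of 2).
Using the standard Nim-product table on single bits:
  2*2 = 3,   2*4 = 8,   2*8 = 12,
  4*4 = 6,   4*8 = 11,  8*8 = 13,
and  1*x = x (identity), k*l = l*k (commutative).
Pairwise Nim products:
  8 * 1 = 8
  8 * 8 = 13
XOR them: 8 XOR 13 = 5.
Result: 8 * 9 = 5 (in Nim).

5


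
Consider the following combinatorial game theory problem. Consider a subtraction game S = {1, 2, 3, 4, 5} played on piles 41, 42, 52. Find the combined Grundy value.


Subtraction set: {1, 2, 3, 4, 5}
For this subtraction set, G(n) = n mod 6 (period = max + 1 = 6).
Pile 1 (size 41): G(41) = 41 mod 6 = 5
Pile 2 (size 42): G(42) = 42 mod 6 = 0
Pile 3 (size 52): G(52) = 52 mod 6 = 4
Total Grundy value = XOR of all: 5 XOR 0 XOR 4 = 1

1


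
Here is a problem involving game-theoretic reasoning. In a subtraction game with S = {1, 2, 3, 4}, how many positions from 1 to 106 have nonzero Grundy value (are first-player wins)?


Subtraction set S = {1, 2, 3, 4}, so G(n) = n mod 5.
G(n) = 0 when n is a multiple of 5.
Multiples of 5 in [1, 106]: 21
N-positions (nonzero Grundy) = 106 - 21 = 85

85


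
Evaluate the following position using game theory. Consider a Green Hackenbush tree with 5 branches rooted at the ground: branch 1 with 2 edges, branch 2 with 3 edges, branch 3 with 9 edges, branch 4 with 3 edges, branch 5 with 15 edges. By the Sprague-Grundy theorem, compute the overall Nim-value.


The tree has 5 branches from the ground vertex.
In Green Hackenbush, the Nim-value of a simple path of length k is k.
Branch 1: length 2, Nim-value = 2
Branch 2: length 3, Nim-value = 3
Branch 3: length 9, Nim-value = 9
Branch 4: length 3, Nim-value = 3
Branch 5: length 15, Nim-value = 15
Total Nim-value = XOR of all branch values:
0 XOR 2 = 2
2 XOR 3 = 1
1 XOR 9 = 8
8 XOR 3 = 11
11 XOR 15 = 4
Nim-value of the tree = 4

4


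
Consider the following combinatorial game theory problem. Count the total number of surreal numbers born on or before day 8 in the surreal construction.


Day 0: {|} = 0 is born. Count = 1.
Day n: the number of surreal numbers born by day n is 2^(n+1) - 1.
By day 0: 2^1 - 1 = 1
By day 1: 2^2 - 1 = 3
By day 2: 2^3 - 1 = 7
By day 3: 2^4 - 1 = 15
By day 4: 2^5 - 1 = 31
By day 5: 2^6 - 1 = 63
By day 6: 2^7 - 1 = 127
By day 7: 2^8 - 1 = 255
By day 8: 2^9 - 1 = 511
By day 8: 511 surreal numbers.

511


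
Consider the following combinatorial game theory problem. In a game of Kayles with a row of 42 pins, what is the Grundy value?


Kayles: a move removes 1 or 2 adjacent pins from a contiguous row.
Removing pins from a row of k leaves two independent rows (a, b) with a + b = k - 1 (one pin) or a + b = k - 2 (two pins); an end removal gives a = 0.
By Sprague-Grundy, G(k) = mex{ G(a) XOR G(b) } over all these splits. G(0) = 0.
G(1): splits (0,0):0^0=0 -> mex({0}) = 1
G(2): splits (0,1):0^1=1 (0,0):0^0=0 -> mex({0, 1}) = 2
G(3): splits (0,2):0^2=2 (1,1):1^1=0 (0,1):0^1=1 -> mex({0, 1, 2}) = 3
G(4): splits (0,3):0^3=3 (1,2):1^2=3 (0,2):0^2=2 (1,1):1^1=0 -> mex({0, 2, 3}) = 1
G(5): splits (0,4):0^1=1 (1,3):1^3=2 (2,2):2^2=0 (0,3):0^3=3 (1,2):1^2=3 -> mex({0, 1, 2, 3}) = 4
G(6) = mex({0, 1, 2, 4}) = 3
G(7) = mex({0, 1, 3, 4, 5}) = 2
G(8) = mex({0, 2, 3, 5, 6}) = 1
G(9) = mex({0, 1, 2, 3, 6, 7}) = 4
G(10) = mex({0, 1, 3, 4, 5, 7}) = 2
G(11) = mex({0, 1, 2, 3, 4, 5}) = 6
G(12) = mex({0, 1, 2, 3, 5, 6, 7}) = 4
G(13) = mex({0, 2, 3, 4, 6, 7}) = 1
G(14) = mex({0, 1, 4, 5, 6, 7}) = 2
G(15) = mex({0, 1, 2, 3, 4, 5, 6}) = 7
G(16) = mex({0, 2, 3, 5, 6, 7}) = 1
G(17) = mex({0, 1, 2, 3, 5, 6, 7}) = 4
G(18) = mex({0, 1, 2, 4, 5, 6}) = 3
G(19) = mex({0, 1, 3, 4, 5, 7}) = 2
G(20) = mex({0, 2, 3, 4, 5, 6, 7}) = 1
G(21) = mex({0, 1, 2, 3, 5, 6, 7}) = 4
G(22) = mex({0, 1, 2, 3, 4, 5, 7}) = 6
G(23) = mex({0, 1, 2, 3, 4, 5, 6}) = 7
G(24) = mex({0, 1, 2, 3, 5, 6, 7}) = 4
G(25) = mex({0, 2, 3, 4, 6, 7}) = 1
G(26) = mex({0, 1, 3, 4, 5, 6, 7}) = 2
G(27) = mex({0, 1, 2, 3, 4, 5, 6, 7}) = 8
G(28) = mex({0, 1, 2, 3, 4, 6, 7, 8}) = 5
G(29) = mex({0, 1, 2, 3, 5, 6, 7, 8, 9}) = 4
G(30) = mex({0, 1, 2, 3, 4, 5, 6, 9, 10}) = 7
G(31) = mex({0, 1, 3, 4, 5, 7, 10, 11}) = 2
G(32) = mex({0, 2, 3, 4, 5, 6, 7, 9, 11}) = 1
G(33) = mex({0, 1, 2, 3, 4, 5, 6, 7, 9, 12}) = 8
G(34) = mex({0, 1, 2, 3, 4, 5, 7, 8, 11, 12}) = 6
G(35) = mex({0, 1, 2, 3, 4, 5, 6, 8, 9, 10, 11}) = 7
G(36) = mex({0, 1, 2, 3, 5, 6, 7, 9, 10}) = 4
G(37) = mex({0, 2, 3, 4, 6, 7, 9, 10, 11, 12}) = 1
G(38) = mex({0, 1, 3, 4, 5, 6, 7, 9, 10, 11, 12}) = 2
G(39) = mex({0, 1, 2, 4, 5, 6, 7, 9, 10, 12, 14}) = 3
G(40) = mex({0, 2, 3, 4, 6, 7, 11, 12, 14}) = 1
G(41) = mex({0, 1, 2, 3, 5, 6, 7, 9, 10, 11, 12}) = 4
G(42) = mex({0, 1, 2, 3, 4, 5, 6, 9, 10}) = 7
Therefore G(42) = 7.

7


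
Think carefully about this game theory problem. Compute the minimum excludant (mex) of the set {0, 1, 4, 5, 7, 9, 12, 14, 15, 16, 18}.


Set = {0, 1, 4, 5, 7, 9, 12, 14, 15, 16, 18}
0 is in the set.
1 is in the set.
2 is NOT in the set. This is the mex.
mex = 2

2


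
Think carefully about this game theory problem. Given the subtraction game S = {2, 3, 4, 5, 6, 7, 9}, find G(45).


The subtraction set is S = {2, 3, 4, 5, 6, 7, 9}.
G(k) = mex{ G(k - s) : s in S, s <= k }. We compute iteratively: G(0) = 0.
G(1) = mex({}) = 0
G(2) = mex({0}) = 1
G(3) = mex({0}) = 1
G(4) = mex({0, 1}) = 2
G(5) = mex({0, 1}) = 2
G(6) = mex({0, 1, 2}) = 3
G(7) = mex({0, 1, 2}) = 3
G(8) = mex({0, 1, 2, 3}) = 4
G(9) = mex({0, 1, 2, 3}) = 4
G(10) = mex({0, 1, 2, 3, 4}) = 5
G(11) = mex({1, 2, 3, 4}) = 0
G(12) = mex({1, 2, 3, 4, 5}) = 0
G(13) = mex({0, 2, 3, 4, 5}) = 1
G(14) = mex({0, 2, 3, 4, 5}) = 1
G(15) = mex({0, 1, 3, 4, 5}) = 2
G(16) = mex({0, 1, 3, 4, 5}) = 2
G(17) = mex({0, 1, 2, 4, 5}) = 3
G(18) = mex({0, 1, 2, 4}) = 3
G(19) = mex({0, 1, 2, 3, 5}) = 4
Observe that G(11)..G(19) = 0, 0, 1, 1, 2, 2, 3, 3, 4 repeats G(0)..G(8) = 0, 0, 1, 1, 2, 2, 3, 3, 4.
For k >= max(S) = 9, G(k) is determined by the previous 9 values G(k-9)..G(k-1); a window of 9 consecutive values has recurred shifted by 11, so by induction G(k + 11) = G(k) for all k >= 0: the sequence is periodic from the start with period 11.
One period: G(0..10) = 0, 0, 1, 1, 2, 2, 3, 3, 4, 4, 5.
45 mod 11 = 1, so G(45) = G(1) = 0.

0


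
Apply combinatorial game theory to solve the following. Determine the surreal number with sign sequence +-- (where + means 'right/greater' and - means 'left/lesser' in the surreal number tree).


Sign expansion: +--
Rule: track bounds (lo, hi), initially (-inf, +inf). On '+', the current value becomes lo and we move to the simplest number in (value, hi): value + 1 if hi = +inf, otherwise the midpoint (value + hi)/2. On '-', the current value becomes hi and we move to value - 1 if lo = -inf, otherwise the midpoint (lo + value)/2.
Start at 0.
Step 1: sign = +, move right. Bounds: (0, +inf). Value = 1
Step 2: sign = -, move left. Bounds: (0, 1). Value = 1/2
Step 3: sign = -, move left. Bounds: (0, 1/2). Value = 1/4
The surreal number with sign expansion +-- is 1/4.

1/4


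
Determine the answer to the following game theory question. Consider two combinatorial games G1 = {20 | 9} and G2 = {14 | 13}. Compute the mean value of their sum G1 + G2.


G1 = {20 | 9}, G2 = {14 | 13}
Each is a switch {a | b} with numbers a > b; its mean value is (a + b)/2, and mean value is additive over game sums: m(G1 + G2) = m(G1) + m(G2).
Mean of G1 = (20 + (9))/2 = 29/2 = 29/2
Mean of G2 = (14 + (13))/2 = 27/2 = 27/2
Mean of G1 + G2 = 29/2 + 27/2 = 28

28


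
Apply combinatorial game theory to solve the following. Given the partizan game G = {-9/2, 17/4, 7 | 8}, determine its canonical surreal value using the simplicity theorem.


Left options: {-9/2, 17/4, 7}, max = 7
Right options: {8}, min = 8
All options are numbers and max(Left) < min(Right), so by the simplicity theorem the value is the simplest (earliest-born) number strictly between 7 and 8.
No integer lies strictly between 7 and 8, so the value is the dyadic rational m/2^k in the interval with the smallest k (then m odd); search k = 1, 2, ...:
Denominator 2: 15/2 lies strictly between 7 and 8 -- found.
The simplest number in the interval is 15/2.
Game value = 15/2

15/2


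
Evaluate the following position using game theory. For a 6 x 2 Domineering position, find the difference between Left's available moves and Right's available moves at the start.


Board is 6 x 2 (rows x cols).
Left (vertical) placements: (rows-1) * cols = 5 * 2 = 10
Right (horizontal) placements: rows * (cols-1) = 6 * 1 = 6
Advantage = Left - Right = 10 - 6 = 4

4


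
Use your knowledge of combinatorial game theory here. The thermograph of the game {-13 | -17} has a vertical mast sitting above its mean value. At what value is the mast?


Game = {-13 | -17}, a switch {a | b} with numbers a > b.
Its thermograph has left wall a - t and right wall b + t, which meet at t = (a - b)/2, where both equal (a + b)/2. So the mast (mean value) is at (a + b)/2.
Mean = (-13 + (-17))/2 = -30/2 = -15

-15


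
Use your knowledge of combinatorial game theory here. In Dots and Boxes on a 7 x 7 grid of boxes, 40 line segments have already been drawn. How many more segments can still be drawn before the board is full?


Grid: 7 x 7 boxes, i.e. 8 rows and 8 columns of dots.
Horizontal edges: (rows + 1) * cols = 8 * 7 = 56
Vertical edges: rows * (cols + 1) = 7 * 8 = 56
Total edges: 56 + 56 = 112
Edges drawn: 40
Remaining: 112 - 40 = 72

72


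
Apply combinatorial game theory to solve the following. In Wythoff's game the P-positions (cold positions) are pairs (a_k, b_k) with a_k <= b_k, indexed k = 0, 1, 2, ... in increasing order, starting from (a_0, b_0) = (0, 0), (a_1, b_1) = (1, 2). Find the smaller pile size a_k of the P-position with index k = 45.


By Wythoff's theorem, a_k = floor(k * phi) and b_k = floor(k * phi^2) = a_k + k, where phi = (1 + sqrt(5))/2 is the golden ratio.
phi = (1 + sqrt(5))/2 = 1.618034
k = 45
k * phi = 45 * 1.618034 = 72.811529
a_45 = floor(k * phi) = 72

72


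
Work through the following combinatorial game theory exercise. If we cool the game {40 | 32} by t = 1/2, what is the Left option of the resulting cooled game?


Original game: {40 | 32} (a switch {a | b} with a > b).
Cooling by t (for t below the temperature (a - b)/2 = 4) taxes each move by t: {a | b} cooled by t is {a - t | b + t}.
Cooling amount: t = 1/2
Cooled Left option: 40 - 1/2 = 79/2
Cooled Right option: 32 + 1/2 = 65/2
Cooled game: {79/2 | 65/2}
Left option = 79/2

79/2


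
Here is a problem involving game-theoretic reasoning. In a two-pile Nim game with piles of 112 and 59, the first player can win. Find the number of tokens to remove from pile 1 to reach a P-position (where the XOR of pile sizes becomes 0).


Piles: 112 and 59
Current XOR: 112 XOR 59 = 75 (non-zero, so this is an N-position).
To make the XOR zero, we need to find a move that balances the piles.
For pile 1 (size 112): target = 112 XOR 75 = 59
We reduce pile 1 from 112 to 59.
Tokens removed: 112 - 59 = 53
Verification: 59 XOR 59 = 0

53


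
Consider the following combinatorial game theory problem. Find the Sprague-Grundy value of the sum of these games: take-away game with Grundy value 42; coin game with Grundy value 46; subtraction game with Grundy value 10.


By the Sprague-Grundy theorem, the Grundy value of a sum of games is the XOR of individual Grundy values.
take-away game: Grundy value = 42. Running XOR: 0 XOR 42 = 42
coin game: Grundy value = 46. Running XOR: 42 XOR 46 = 4
subtraction game: Grundy value = 10. Running XOR: 4 XOR 10 = 14
The combined Grundy value is 14.

14


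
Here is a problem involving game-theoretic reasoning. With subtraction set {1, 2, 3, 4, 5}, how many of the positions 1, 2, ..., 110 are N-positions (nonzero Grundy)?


Subtraction set S = {1, 2, 3, 4, 5}, so G(n) = n mod 6.
G(n) = 0 when n is a multiple of 6.
Multiples of 6 in [1, 110]: 18
N-positions (nonzero Grundy) = 110 - 18 = 92

92


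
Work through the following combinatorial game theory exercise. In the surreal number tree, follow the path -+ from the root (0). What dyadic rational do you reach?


Sign expansion: -+
Rule: track bounds (lo, hi), initially (-inf, +inf). On '+', the current value becomes lo and we move to the simplest number in (value, hi): value + 1 if hi = +inf, otherwise the midpoint (value + hi)/2. On '-', the current value becomes hi and we move to value - 1 if lo = -inf, otherwise the midpoint (lo + value)/2.
Start at 0.
Step 1: sign = -, move left. Bounds: (-inf, 0). Value = -1
Step 2: sign = +, move right. Bounds: (-1, 0). Value = -1/2
The surreal number with sign expansion -+ is -1/2.

-1/2


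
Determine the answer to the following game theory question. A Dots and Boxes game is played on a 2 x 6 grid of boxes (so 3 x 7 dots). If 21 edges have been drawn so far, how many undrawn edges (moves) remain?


Grid: 2 x 6 boxes, i.e. 3 rows and 7 columns of dots.
Horizontal edges: (rows + 1) * cols = 3 * 6 = 18
Vertical edges: rows * (cols + 1) = 2 * 7 = 14
Total edges: 18 + 14 = 32
Edges drawn: 21
Remaining: 32 - 21 = 11

11


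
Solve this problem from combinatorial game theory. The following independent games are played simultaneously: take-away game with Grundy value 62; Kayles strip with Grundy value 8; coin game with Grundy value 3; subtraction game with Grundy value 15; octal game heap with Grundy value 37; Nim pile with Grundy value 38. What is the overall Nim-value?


By the Sprague-Grundy theorem, the Grundy value of a sum of games is the XOR of individual Grundy values.
take-away game: Grundy value = 62. Running XOR: 0 XOR 62 = 62
Kayles strip: Grundy value = 8. Running XOR: 62 XOR 8 = 54
coin game: Grundy value = 3. Running XOR: 54 XOR 3 = 53
subtraction game: Grundy value = 15. Running XOR: 53 XOR 15 = 58
octal game heap: Grundy value = 37. Running XOR: 58 XOR 37 = 31
Nim pile: Grundy value = 38. Running XOR: 31 XOR 38 = 57
The combined Grundy value is 57.

57


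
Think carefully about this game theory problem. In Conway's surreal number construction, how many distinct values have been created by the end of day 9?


Day 0: {|} = 0 is born. Count = 1.
Day n: the number of surreal numbers born by day n is 2^(n+1) - 1.
By day 0: 2^1 - 1 = 1
By day 1: 2^2 - 1 = 3
By day 2: 2^3 - 1 = 7
By day 3: 2^4 - 1 = 15
By day 4: 2^5 - 1 = 31
By day 5: 2^6 - 1 = 63
By day 6: 2^7 - 1 = 127
By day 7: 2^8 - 1 = 255
By day 8: 2^9 - 1 = 511
By day 9: 2^10 - 1 = 1023
By day 9: 1023 surreal numbers.

1023


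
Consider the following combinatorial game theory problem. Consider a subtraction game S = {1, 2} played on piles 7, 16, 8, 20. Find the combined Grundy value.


Subtraction set: {1, 2}
For this subtraction set, G(n) = n mod 3 (period = max + 1 = 3).
Pile 1 (size 7): G(7) = 7 mod 3 = 1
Pile 2 (size 16): G(16) = 16 mod 3 = 1
Pile 3 (size 8): G(8) = 8 mod 3 = 2
Pile 4 (size 20): G(20) = 20 mod 3 = 2
Total Grundy value = XOR of all: 1 XOR 1 XOR 2 XOR 2 = 0

0


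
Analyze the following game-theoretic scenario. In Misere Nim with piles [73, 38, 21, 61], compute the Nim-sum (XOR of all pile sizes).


We need the XOR (exclusive or) of all pile sizes.
After XOR-ing pile 1 (size 73): 0 XOR 73 = 73
After XOR-ing pile 2 (size 38): 73 XOR 38 = 111
After XOR-ing pile 3 (size 21): 111 XOR 21 = 122
After XOR-ing pile 4 (size 61): 122 XOR 61 = 71
The Nim-value of this position is 71.

71


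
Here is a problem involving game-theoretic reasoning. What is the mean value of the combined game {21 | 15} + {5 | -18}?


G1 = {21 | 15}, G2 = {5 | -18}
Each is a switch {a | b} with numbers a > b; its mean value is (a + b)/2, and mean value is additive over game sums: m(G1 + G2) = m(G1) + m(G2).
Mean of G1 = (21 + (15))/2 = 36/2 = 18
Mean of G2 = (5 + (-18))/2 = -13/2 = -13/2
Mean of G1 + G2 = 18 + -13/2 = 23/2

23/2


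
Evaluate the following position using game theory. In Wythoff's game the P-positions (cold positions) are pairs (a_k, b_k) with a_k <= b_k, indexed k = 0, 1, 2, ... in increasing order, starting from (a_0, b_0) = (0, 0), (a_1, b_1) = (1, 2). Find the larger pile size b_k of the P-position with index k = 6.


By Wythoff's theorem, a_k = floor(k * phi) and b_k = floor(k * phi^2) = a_k + k, where phi = (1 + sqrt(5))/2 is the golden ratio.
phi = (1 + sqrt(5))/2 = 1.618034
phi^2 = phi + 1 = 2.618034
k = 6
k * phi^2 = 6 * 2.618034 = 15.708204
b_6 = floor(k * phi^2) = 15 (check: a_6 + k = 9 + 6 = 15)

15


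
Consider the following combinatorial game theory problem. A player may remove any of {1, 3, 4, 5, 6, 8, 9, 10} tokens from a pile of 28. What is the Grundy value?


The subtraction set is S = {1, 3, 4, 5, 6, 8, 9, 10}.
G(k) = mex{ G(k - s) : s in S, s <= k }. We compute iteratively: G(0) = 0.
G(1) = mex({0}) = 1
G(2) = mex({1}) = 0
G(3) = mex({0}) = 1
G(4) = mex({0, 1}) = 2
G(5) = mex({0, 1, 2}) = 3
G(6) = mex({0, 1, 3}) = 2
G(7) = mex({0, 1, 2}) = 3
G(8) = mex({0, 1, 2, 3}) = 4
G(9) = mex({0, 1, 2, 3, 4}) = 5
G(10) = mex({0, 1, 2, 3, 5}) = 4
G(11) = mex({0, 1, 2, 3, 4}) = 5
G(12) = mex({0, 1, 2, 3, 4, 5}) = 6
G(13) = mex({1, 2, 3, 4, 5, 6}) = 0
G(14) = mex({0, 2, 3, 4, 5}) = 1
G(15) = mex({1, 2, 3, 4, 5, 6}) = 0
G(16) = mex({0, 2, 3, 4, 5, 6}) = 1
G(17) = mex({0, 1, 3, 4, 5, 6}) = 2
G(18) = mex({0, 1, 2, 4, 5, 6}) = 3
G(19) = mex({0, 1, 3, 4, 5}) = 2
G(20) = mex({0, 1, 2, 4, 5, 6}) = 3
G(21) = mex({0, 1, 2, 3, 5, 6}) = 4
G(22) = mex({0, 1, 2, 3, 4, 6}) = 5
Observe that G(13)..G(22) = 0, 1, 0, 1, 2, 3, 2, 3, 4, 5 repeats G(0)..G(9) = 0, 1, 0, 1, 2, 3, 2, 3, 4, 5.
For k >= max(S) = 10, G(k) is determined by the previous 10 values G(k-10)..G(k-1); a window of 10 consecutive values has recurred shifted by 13, so by induction G(k + 13) = G(k) for all k >= 0: the sequence is periodic from the start with period 13.
One period: G(0..12) = 0, 1, 0, 1, 2, 3, 2, 3, 4, 5, 4, 5, 6.
28 mod 13 = 2, so G(28) = G(2) = 0.

0


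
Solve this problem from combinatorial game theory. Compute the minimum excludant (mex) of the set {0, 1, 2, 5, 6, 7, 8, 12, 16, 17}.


Set = {0, 1, 2, 5, 6, 7, 8, 12, 16, 17}
0 is in the set.
1 is in the set.
2 is in the set.
3 is NOT in the set. This is the mex.
mex = 3

3


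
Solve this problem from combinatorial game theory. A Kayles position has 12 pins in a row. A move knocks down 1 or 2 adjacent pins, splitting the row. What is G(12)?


Kayles: a move removes 1 or 2 adjacent pins from a contiguous row.
Removing pins from a row of k leaves two independent rows (a, b) with a + b = k - 1 (one pin) or a + b = k - 2 (two pins); an end removal gives a = 0.
By Sprague-Grundy, G(k) = mex{ G(a) XOR G(b) } over all these splits. G(0) = 0.
G(1): splits (0,0):0^0=0 -> mex({0}) = 1
G(2): splits (0,1):0^1=1 (0,0):0^0=0 -> mex({0, 1}) = 2
G(3): splits (0,2):0^2=2 (1,1):1^1=0 (0,1):0^1=1 -> mex({0, 1, 2}) = 3
G(4): splits (0,3):0^3=3 (1,2):1^2=3 (0,2):0^2=2 (1,1):1^1=0 -> mex({0, 2, 3}) = 1
G(5): splits (0,4):0^1=1 (1,3):1^3=2 (2,2):2^2=0 (0,3):0^3=3 (1,2):1^2=3 -> mex({0, 1, 2, 3}) = 4
G(6) = mex({0, 1, 2, 4}) = 3
G(7) = mex({0, 1, 3, 4, 5}) = 2
G(8) = mex({0, 2, 3, 5, 6}) = 1
G(9) = mex({0, 1, 2, 3, 6, 7}) = 4
G(10) = mex({0, 1, 3, 4, 5, 7}) = 2
G(11) = mex({0, 1, 2, 3, 4, 5}) = 6
G(12) = mex({0, 1, 2, 3, 5, 6, 7}) = 4
Therefore G(12) = 4.

4


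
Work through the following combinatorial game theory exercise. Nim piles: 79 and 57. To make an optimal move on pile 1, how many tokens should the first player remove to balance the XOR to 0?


Piles: 79 and 57
Current XOR: 79 XOR 57 = 118 (non-zero, so this is an N-position).
To make the XOR zero, we need to find a move that balances the piles.
For pile 1 (size 79): target = 79 XOR 118 = 57
We reduce pile 1 from 79 to 57.
Tokens removed: 79 - 57 = 22
Verification: 57 XOR 57 = 0

22


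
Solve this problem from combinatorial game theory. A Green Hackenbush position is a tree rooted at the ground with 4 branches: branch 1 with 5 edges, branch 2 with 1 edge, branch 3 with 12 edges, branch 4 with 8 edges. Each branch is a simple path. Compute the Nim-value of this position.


The tree has 4 branches from the ground vertex.
In Green Hackenbush, the Nim-value of a simple path of length k is k.
Branch 1: length 5, Nim-value = 5
Branch 2: length 1, Nim-value = 1
Branch 3: length 12, Nim-value = 12
Branch 4: length 8, Nim-value = 8
Total Nim-value = XOR of all branch values:
0 XOR 5 = 5
5 XOR 1 = 4
4 XOR 12 = 8
8 XOR 8 = 0
Nim-value of the tree = 0

0


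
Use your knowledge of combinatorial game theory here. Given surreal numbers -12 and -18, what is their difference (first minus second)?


x = -12, y = -18
x - y = -12 - -18 = 6

6


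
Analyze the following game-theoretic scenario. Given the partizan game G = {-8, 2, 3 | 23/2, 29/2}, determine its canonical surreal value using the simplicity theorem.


Left options: {-8, 2, 3}, max = 3
Right options: {23/2, 29/2}, min = 23/2
All options are numbers and max(Left) < min(Right), so by the simplicity theorem the value is the simplest (earliest-born) number strictly between 3 and 23/2.
Integers 4 through 11 all lie strictly between 3 and 23/2.
Among integers, the simplest (lowest birthday = smallest |n|; 0 is born on day 0, +-n on day n) is 4.
No non-integer in the interval can be simpler: if x is a non-integer in the interval, then floor(x) or ceil(x) also lies in the interval (the interval contains an integer), and both are proper prefixes of x's sign expansion, i.e. born earlier. So the game value is 4.
Game value = 4

4


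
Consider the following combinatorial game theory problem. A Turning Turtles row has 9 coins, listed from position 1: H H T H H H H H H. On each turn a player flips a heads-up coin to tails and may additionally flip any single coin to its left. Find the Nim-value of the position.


Coins: H H T H H H H H H
Key fact: a single head at position k behaves exactly like a Nim heap of size k (turning it to T and optionally flipping a coin at j < k corresponds to moving the heap from k to j, or to 0), and heads combine as a disjunctive sum (two heads at the same place would cancel, matching j XOR j = 0). So the Nim-value is the XOR of the 1-indexed positions of the heads.
Face-up positions (1-indexed): [1, 2, 4, 5, 6, 7, 8, 9]
XOR 0 with 1: 0 XOR 1 = 1
XOR 1 with 2: 1 XOR 2 = 3
XOR 3 with 4: 3 XOR 4 = 7
XOR 7 with 5: 7 XOR 5 = 2
XOR 2 with 6: 2 XOR 6 = 4
XOR 4 with 7: 4 XOR 7 = 3
XOR 3 with 8: 3 XOR 8 = 11
XOR 11 with 9: 11 XOR 9 = 2
Nim-value = 2

2


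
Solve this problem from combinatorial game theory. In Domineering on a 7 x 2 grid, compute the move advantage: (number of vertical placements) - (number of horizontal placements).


Board is 7 x 2 (rows x cols).
Left (vertical) placements: (rows-1) * cols = 6 * 2 = 12
Right (horizontal) placements: rows * (cols-1) = 7 * 1 = 7
Advantage = Left - Right = 12 - 7 = 5

5


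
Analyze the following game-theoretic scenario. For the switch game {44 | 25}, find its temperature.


The game is {44 | 25}, a switch {a | b} with numbers a > b.
Cooling {a | b} by t gives {a - t | b + t}, which stops being hot when a - t = b + t, i.e. at t = (a - b)/2. So the temperature of a switch is (a - b)/2.
Temperature = (Left option - Right option) / 2
= (44 - (25)) / 2
= 19 / 2
= 19/2

19/2


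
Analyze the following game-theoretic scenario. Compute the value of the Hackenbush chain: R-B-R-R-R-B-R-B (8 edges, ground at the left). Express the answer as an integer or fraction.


Edges (from ground): R-B-R-R-R-B-R-B
By Berlekamp's sign-expansion rule, a Blue-Red Hackenbush stalk has the value of the surreal number whose sign sequence is the edge sequence with B -> + and R -> -.
Sign sequence: -+---+-+
Trace the sign expansion in the surreal number tree, starting from 0:
Edge 1: R (sign -) -> bounds (-inf, 0), value = -1
Edge 2: B (sign +) -> bounds (-1, 0), value = -1/2
Edge 3: R (sign -) -> bounds (-1, -1/2), value = -3/4
Edge 4: R (sign -) -> bounds (-1, -3/4), value = -7/8
Edge 5: R (sign -) -> bounds (-1, -7/8), value = -15/16
Edge 6: B (sign +) -> bounds (-15/16, -7/8), value = -29/32
Edge 7: R (sign -) -> bounds (-15/16, -29/32), value = -59/64
Edge 8: B (sign +) -> bounds (-59/64, -29/32), value = -117/128
Game value = -117/128

-117/128


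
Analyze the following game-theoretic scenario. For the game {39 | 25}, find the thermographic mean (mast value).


Game = {39 | 25}, a switch {a | b} with numbers a > b.
Its thermograph has left wall a - t and right wall b + t, which meet at t = (a - b)/2, where both equal (a + b)/2. So the mast (mean value) is at (a + b)/2.
Mean = (39 + (25))/2 = 64/2 = 32

32


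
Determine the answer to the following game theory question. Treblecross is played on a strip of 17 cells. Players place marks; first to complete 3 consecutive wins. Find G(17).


Treblecross: place X on empty cells; 3-in-a-row wins.
Playing within two cells of an existing X lets the opponent win at once, so sensible play treats the cells i-2..i+2 around each X as dead. The player left with no safe cell loses, so this is a normal-play take-away game on strips of safe cells.
Placing X at cell i (0-indexed) of a strip of k safe cells leaves independent strips of sizes max(0, i-2) and max(0, k-i-3). Hence G(k) = mex{ G(max(0,i-2)) XOR G(max(0,k-i-3)) : 0 <= i < k }, with G(0) = 0.
G(1): splits (0,0):0^0=0 -> mex({0}) = 1
G(2): splits (0,0):0^0=0 -> mex({0}) = 1
G(3): splits (0,0):0^0=0 -> mex({0}) = 1
G(4): splits (0,1):0^1=1 (0,0):0^0=0 -> mex({0, 1}) = 2
G(5): splits (0,2):0^1=1 (0,1):0^1=1 (0,0):0^0=0 -> mex({0, 1}) = 2
G(6) = mex({1}) = 0
G(7) = mex({0, 1, 2}) = 3
G(8) = mex({0, 1, 2}) = 3
G(9) = mex({0, 2}) = 1
G(10) = mex({0, 2, 3}) = 1
G(11) = mex({0, 3}) = 1
G(12) = mex({1, 3}) = 0
G(13) = mex({0, 1, 2, 3}) = 4
G(14) = mex({0, 1, 2}) = 3
G(15) = mex({0, 1, 2}) = 3
G(16) = mex({0, 1, 2, 4}) = 3
G(17) = mex({0, 1, 3, 4}) = 2
Therefore G(17) = 2.

2


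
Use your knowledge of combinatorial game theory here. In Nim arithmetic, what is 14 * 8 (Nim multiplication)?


Nim multiplication is bilinear over XOR: (u XOR v) * w = (u*w) XOR (v*w).
So we split each operand into its bit components and XOR the pairwise Nim products.
14 = 2 + 4 + 8 (as XOR of powers of 2).
8 = 8 (as XOR of powers of 2).
Using the standard Nim-product table on single bits:
  2*2 = 3,   2*4 = 8,   2*8 = 12,
  4*4 = 6,   4*8 = 11,  8*8 = 13,
and  1*x = x (identity), k*l = l*k (commutative).
Pairwise Nim products:
  2 * 8 = 12
  4 * 8 = 11
  8 * 8 = 13
XOR them: 12 XOR 11 XOR 13 = 10.
Result: 14 * 8 = 10 (in Nim).

10


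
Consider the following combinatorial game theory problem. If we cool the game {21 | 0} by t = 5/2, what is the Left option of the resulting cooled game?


Original game: {21 | 0} (a switch {a | b} with a > b).
Cooling by t (for t below the temperature (a - b)/2 = 21/2) taxes each move by t: {a | b} cooled by t is {a - t | b + t}.
Cooling amount: t = 5/2
Cooled Left option: 21 - 5/2 = 37/2
Cooled Right option: 0 + 5/2 = 5/2
Cooled game: {37/2 | 5/2}
Left option = 37/2

37/2


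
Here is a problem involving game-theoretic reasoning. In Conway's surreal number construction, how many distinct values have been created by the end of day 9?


Day 0: {|} = 0 is born. Count = 1.
Day n: the number of surreal numbers born by day n is 2^(n+1) - 1.
By day 0: 2^1 - 1 = 1
By day 1: 2^2 - 1 = 3
By day 2: 2^3 - 1 = 7
By day 3: 2^4 - 1 = 15
By day 4: 2^5 - 1 = 31
By day 5: 2^6 - 1 = 63
By day 6: 2^7 - 1 = 127
By day 7: 2^8 - 1 = 255
By day 8: 2^9 - 1 = 511
By day 9: 2^10 - 1 = 1023
By day 9: 1023 surreal numbers.

1023


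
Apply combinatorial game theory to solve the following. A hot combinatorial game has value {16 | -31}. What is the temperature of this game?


The game is {16 | -31}, a switch {a | b} with numbers a > b.
Cooling {a | b} by t gives {a - t | b + t}, which stops being hot when a - t = b + t, i.e. at t = (a - b)/2. So the temperature of a switch is (a - b)/2.
Temperature = (Left option - Right option) / 2
= (16 - (-31)) / 2
= 47 / 2
= 47/2

47/2


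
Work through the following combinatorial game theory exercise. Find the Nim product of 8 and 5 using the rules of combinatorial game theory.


Nim multiplication is bilinear over XOR: (u XOR v) * w = (u*w) XOR (v*w).
So we split each operand into its bit components and XOR the pairwise Nim products.
8 = 8 (as XOR of powers of 2).
5 = 1 + 4 (as XOR of powers of 2).
Using the standard Nim-product table on single bits:
  2*2 = 3,   2*4 = 8,   2*8 = 12,
  4*4 = 6,   4*8 = 11,  8*8 = 13,
and  1*x = x (identity), k*l = l*k (commutative).
Pairwise Nim products:
  8 * 1 = 8
  8 * 4 = 11
XOR them: 8 XOR 11 = 3.
Result: 8 * 5 = 3 (in Nim).

3


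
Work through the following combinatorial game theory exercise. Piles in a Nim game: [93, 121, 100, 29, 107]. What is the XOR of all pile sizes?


We need the XOR (exclusive or) of all pile sizes.
After XOR-ing pile 1 (size 93): 0 XOR 93 = 93
After XOR-ing pile 2 (size 121): 93 XOR 121 = 36
After XOR-ing pile 3 (size 100): 36 XOR 100 = 64
After XOR-ing pile 4 (size 29): 64 XOR 29 = 93
After XOR-ing pile 5 (size 107): 93 XOR 107 = 54
The Nim-value of this position is 54.

54


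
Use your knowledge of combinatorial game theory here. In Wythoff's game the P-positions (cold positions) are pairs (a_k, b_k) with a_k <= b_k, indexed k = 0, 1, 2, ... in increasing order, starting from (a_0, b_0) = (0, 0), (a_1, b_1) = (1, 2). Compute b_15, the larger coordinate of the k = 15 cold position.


By Wythoff's theorem, a_k = floor(k * phi) and b_k = floor(k * phi^2) = a_k + k, where phi = (1 + sqrt(5))/2 is the golden ratio.
phi = (1 + sqrt(5))/2 = 1.618034
phi^2 = phi + 1 = 2.618034
k = 15
k * phi^2 = 15 * 2.618034 = 39.270510
b_15 = floor(k * phi^2) = 39 (check: a_15 + k = 24 + 15 = 39)

39


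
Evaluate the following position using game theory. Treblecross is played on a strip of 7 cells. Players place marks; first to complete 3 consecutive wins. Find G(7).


Treblecross: place X on empty cells; 3-in-a-row wins.
Playing within two cells of an existing X lets the opponent win at once, so sensible play treats the cells i-2..i+2 around each X as dead. The player left with no safe cell loses, so this is a normal-play take-away game on strips of safe cells.
Placing X at cell i (0-indexed) of a strip of k safe cells leaves independent strips of sizes max(0, i-2) and max(0, k-i-3). Hence G(k) = mex{ G(max(0,i-2)) XOR G(max(0,k-i-3)) : 0 <= i < k }, with G(0) = 0.
G(1): splits (0,0):0^0=0 -> mex({0}) = 1
G(2): splits (0,0):0^0=0 -> mex({0}) = 1
G(3): splits (0,0):0^0=0 -> mex({0}) = 1
G(4): splits (0,1):0^1=1 (0,0):0^0=0 -> mex({0, 1}) = 2
G(5): splits (0,2):0^1=1 (0,1):0^1=1 (0,0):0^0=0 -> mex({0, 1}) = 2
G(6) = mex({1}) = 0
G(7) = mex({0, 1, 2}) = 3
Therefore G(7) = 3.

3


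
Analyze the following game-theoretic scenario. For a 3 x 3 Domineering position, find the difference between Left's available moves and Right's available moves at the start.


Board is 3 x 3 (rows x cols).
Left (vertical) placements: (rows-1) * cols = 2 * 3 = 6
Right (horizontal) placements: rows * (cols-1) = 3 * 2 = 6
Advantage = Left - Right = 6 - 6 = 0

0


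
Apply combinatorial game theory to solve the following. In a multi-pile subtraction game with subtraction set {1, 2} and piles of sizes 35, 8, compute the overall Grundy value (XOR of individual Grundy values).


Subtraction set: {1, 2}
For this subtraction set, G(n) = n mod 3 (period = max + 1 = 3).
Pile 1 (size 35): G(35) = 35 mod 3 = 2
Pile 2 (size 8): G(8) = 8 mod 3 = 2
Total Grundy value = XOR of all: 2 XOR 2 = 0

0


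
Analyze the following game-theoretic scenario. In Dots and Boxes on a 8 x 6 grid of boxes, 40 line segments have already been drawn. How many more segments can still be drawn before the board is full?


Grid: 8 x 6 boxes, i.e. 9 rows and 7 columns of dots.
Horizontal edges: (rows + 1) * cols = 9 * 6 = 54
Vertical edges: rows * (cols + 1) = 8 * 7 = 56
Total edges: 54 + 56 = 110
Edges drawn: 40
Remaining: 110 - 40 = 70

70


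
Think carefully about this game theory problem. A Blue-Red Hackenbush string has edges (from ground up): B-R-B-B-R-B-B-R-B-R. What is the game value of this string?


Edges (from ground): B-R-B-B-R-B-B-R-B-R
By Berlekamp's sign-expansion rule, a Blue-Red Hackenbush stalk has the value of the surreal number whose sign sequence is the edge sequence with B -> + and R -> -.
Sign sequence: +-++-++-+-
Trace the sign expansion in the surreal number tree, starting from 0:
Edge 1: B (sign +) -> bounds (0, +inf), value = 1
Edge 2: R (sign -) -> bounds (0, 1), value = 1/2
Edge 3: B (sign +) -> bounds (1/2, 1), value = 3/4
Edge 4: B (sign +) -> bounds (3/4, 1), value = 7/8
Edge 5: R (sign -) -> bounds (3/4, 7/8), value = 13/16
Edge 6: B (sign +) -> bounds (13/16, 7/8), value = 27/32
Edge 7: B (sign +) -> bounds (27/32, 7/8), value = 55/64
Edge 8: R (sign -) -> bounds (27/32, 55/64), value = 109/128
Edge 9: B (sign +) -> bounds (109/128, 55/64), value = 219/256
Edge 10: R (sign -) -> bounds (109/128, 219/256), value = 437/512
Game value = 437/512

437/512


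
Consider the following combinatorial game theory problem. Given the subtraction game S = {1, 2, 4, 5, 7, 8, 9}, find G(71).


The subtraction set is S = {1, 2, 4, 5, 7, 8, 9}.
G(k) = mex{ G(k - s) : s in S, s <= k }. We compute iteratively: G(0) = 0.
G(1) = mex({0}) = 1
G(2) = mex({0, 1}) = 2
G(3) = mex({1, 2}) = 0
G(4) = mex({0, 2}) = 1
G(5) = mex({0, 1}) = 2
G(6) = mex({1, 2}) = 0
G(7) = mex({0, 2}) = 1
G(8) = mex({0, 1}) = 2
G(9) = mex({0, 1, 2}) = 3
G(10) = mex({0, 1, 2, 3}) = 4
G(11) = mex({0, 1, 2, 3, 4}) = 5
G(12) = mex({0, 1, 2, 4, 5}) = 3
G(13) = mex({0, 1, 2, 3, 5}) = 4
G(14) = mex({0, 1, 2, 3, 4}) = 5
G(15) = mex({0, 1, 2, 4, 5}) = 3
G(16) = mex({1, 2, 3, 5}) = 0
G(17) = mex({0, 2, 3, 4}) = 1
G(18) = mex({0, 1, 3, 4, 5}) = 2
G(19) = mex({1, 2, 3, 4, 5}) = 0
G(20) = mex({0, 2, 3, 4, 5}) = 1
G(21) = mex({0, 1, 3, 4, 5}) = 2
G(22) = mex({1, 2, 3, 4, 5}) = 0
G(23) = mex({0, 2, 3, 5}) = 1
G(24) = mex({0, 1, 3}) = 2
Observe that G(16)..G(24) = 0, 1, 2, 0, 1, 2, 0, 1, 2 repeats G(0)..G(8) = 0, 1, 2, 0, 1, 2, 0, 1, 2.
For k >= max(S) = 9, G(k) is determined by the previous 9 values G(k-9)..G(k-1); a window of 9 consecutive values has recurred shifted by 16, so by induction G(k + 16) = G(k) for all k >= 0: the sequence is periodic from the start with period 16.
One period: G(0..15) = 0, 1, 2, 0, 1, 2, 0, 1, 2, 3, 4, 5, 3, 4, 5, 3.
71 mod 16 = 7, so G(71) = G(7) = 1.

1


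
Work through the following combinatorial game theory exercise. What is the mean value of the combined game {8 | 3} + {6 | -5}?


G1 = {8 | 3}, G2 = {6 | -5}
Each is a switch {a | b} with numbers a > b; its mean value is (a + b)/2, and mean value is additive over game sums: m(G1 + G2) = m(G1) + m(G2).
Mean of G1 = (8 + (3))/2 = 11/2 = 11/2
Mean of G2 = (6 + (-5))/2 = 1/2 = 1/2
Mean of G1 + G2 = 11/2 + 1/2 = 6

6


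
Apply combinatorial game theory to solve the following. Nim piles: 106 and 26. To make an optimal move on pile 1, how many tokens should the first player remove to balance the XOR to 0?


Piles: 106 and 26
Current XOR: 106 XOR 26 = 112 (non-zero, so this is an N-position).
To make the XOR zero, we need to find a move that balances the piles.
For pile 1 (size 106): target = 106 XOR 112 = 26
We reduce pile 1 from 106 to 26.
Tokens removed: 106 - 26 = 80
Verification: 26 XOR 26 = 0

80


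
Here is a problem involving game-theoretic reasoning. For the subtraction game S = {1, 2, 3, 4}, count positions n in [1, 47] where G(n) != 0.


Subtraction set S = {1, 2, 3, 4}, so G(n) = n mod 5.
G(n) = 0 when n is a multiple of 5.
Multiples of 5 in [1, 47]: 9
N-positions (nonzero Grundy) = 47 - 9 = 38

38


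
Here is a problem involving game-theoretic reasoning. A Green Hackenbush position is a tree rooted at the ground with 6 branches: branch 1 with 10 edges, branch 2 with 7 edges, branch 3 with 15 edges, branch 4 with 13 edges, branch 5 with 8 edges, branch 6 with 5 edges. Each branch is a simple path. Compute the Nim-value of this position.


The tree has 6 branches from the ground vertex.
In Green Hackenbush, the Nim-value of a simple path of length k is k.
Branch 1: length 10, Nim-value = 10
Branch 2: length 7, Nim-value = 7
Branch 3: length 15, Nim-value = 15
Branch 4: length 13, Nim-value = 13
Branch 5: length 8, Nim-value = 8
Branch 6: length 5, Nim-value = 5
Total Nim-value = XOR of all branch values:
0 XOR 10 = 10
10 XOR 7 = 13
13 XOR 15 = 2
2 XOR 13 = 15
15 XOR 8 = 7
7 XOR 5 = 2
Nim-value of the tree = 2

2
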